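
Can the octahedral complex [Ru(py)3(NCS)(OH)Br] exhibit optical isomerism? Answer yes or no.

An octahedron has six vertices in three trans pairs; every non-trans pair is cis.
The distinct arrangements are (4 in all): py mer (3 arrangements); py fac (chiral).
One of these lacks any improper symmetry element and so occurs as an enantiomeric pair, giving 4 + 1 = 5 stereoisomers in total.

yes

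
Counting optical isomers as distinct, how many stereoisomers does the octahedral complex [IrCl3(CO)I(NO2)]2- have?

5

The six octahedral sites form three mutually perpendicular trans pairs.
There are 4 geometric isomers: Cl mer (3 arrangements); Cl fac (chiral).
One of these lacks any improper symmetry element and so occurs as an enantiomeric pair, giving 4 + 1 = 5 stereoisomers in total.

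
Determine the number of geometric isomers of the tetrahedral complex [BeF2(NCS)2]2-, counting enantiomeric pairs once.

All four vertices of a tetrahedron are equivalent and mutually adjacent, so cis/trans isomerism cannot arise.
Only one geometric arrangement is possible.

1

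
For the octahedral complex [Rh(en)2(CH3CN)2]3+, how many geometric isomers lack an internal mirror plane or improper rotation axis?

1

The six octahedral sites form three mutually perpendicular trans pairs.
Each en is bidentate and must span two cis positions.
Working through the distinct placements yields 2 geometric isomers: CH3CN trans; CH3CN cis (chiral).
One of these lacks any improper symmetry element and so occurs as an enantiomeric pair, giving 2 + 1 = 3 stereoisomers in total.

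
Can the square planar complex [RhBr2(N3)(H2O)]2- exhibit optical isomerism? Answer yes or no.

A square has two trans pairs of vertices; adjacent vertices are cis.
Systematic placement gives 2 geometric isomers: Br cis; Br trans.
Each arrangement has an internal mirror plane or centre of symmetry, so none is chiral.

no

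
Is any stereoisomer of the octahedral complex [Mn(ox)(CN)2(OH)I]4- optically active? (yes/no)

yes

In an octahedral complex each vertex has one trans partner and four cis neighbours.
Each ox is bidentate and must span two cis positions.
Systematic placement gives 4 geometric isomers: CN trans; CN cis (3 arrangements, 2 chiral).
Of these, 2 lack any improper symmetry element and so occur as enantiomeric pairs, giving 4 + 2 = 6 stereoisomers in total.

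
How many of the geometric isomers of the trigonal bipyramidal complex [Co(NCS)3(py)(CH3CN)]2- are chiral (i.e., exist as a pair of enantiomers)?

In a trigonal bipyramid the two axial positions differ from the three equatorial ones.
Working through the distinct placements yields 4 geometric isomers: py equatorial, CH3CN axial; py axial, CH3CN axial; py equatorial, CH3CN equatorial; py axial, CH3CN equatorial.
Each arrangement has an internal mirror plane or centre of symmetry, so none is chiral.

0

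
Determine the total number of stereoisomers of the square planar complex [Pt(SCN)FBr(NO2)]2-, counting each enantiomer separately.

3

In a square planar complex each vertex has one trans partner and two cis neighbours.
There are 3 geometric isomers: (Br/NO2 trans, F/SCN trans); (Br/SCN trans, F/NO2 trans); (Br/F trans, NO2/SCN trans).
Each arrangement has an internal mirror plane or centre of symmetry, so none is chiral.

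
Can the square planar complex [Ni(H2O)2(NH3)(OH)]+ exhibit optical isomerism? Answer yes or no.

no

There are 2 geometric isomers: H2O cis; H2O trans.
Each arrangement has an internal mirror plane or centre of symmetry, so none is chiral.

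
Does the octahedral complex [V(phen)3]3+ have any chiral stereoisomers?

In an octahedral complex each vertex has one trans partner and four cis neighbours.
Each phen is bidentate and must span two cis positions.
Only one geometric arrangement is possible; it has no improper symmetry element, so it exists as a pair of enantiomers (2 stereoisomers).

yes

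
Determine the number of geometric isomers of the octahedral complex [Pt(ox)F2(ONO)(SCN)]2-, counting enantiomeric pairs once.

In an octahedral complex each vertex has one trans partner and four cis neighbours.
Each ox is bidentate and must span two cis positions.
There are 4 geometric isomers: F trans; F cis (3 arrangements, 2 chiral).

4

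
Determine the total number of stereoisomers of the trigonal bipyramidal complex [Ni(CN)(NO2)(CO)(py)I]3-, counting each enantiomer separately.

20

A trigonal bipyramid has two axial and three equatorial sites, which are chemically inequivalent.
Placing the ligands in turn and identifying arrangements related by rotation or reflection leaves 10 distinct geometric isomers.
Of these, 10 lack any improper symmetry element and so occur as enantiomeric pairs, giving 10 + 10 = 20 stereoisomers in total.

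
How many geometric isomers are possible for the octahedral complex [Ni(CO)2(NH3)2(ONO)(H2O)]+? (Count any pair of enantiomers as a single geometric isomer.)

In an octahedral complex each vertex has one trans partner and four cis neighbours.
There are 6 geometric isomers: CO trans, NH3 cis; CO trans, NH3 trans; CO cis, NH3 cis (3 arrangements, 2 chiral); CO cis, NH3 trans.

6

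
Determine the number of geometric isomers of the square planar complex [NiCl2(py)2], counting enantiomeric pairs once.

2

In a square planar complex each vertex has one trans partner and two cis neighbours.
There are 2 geometric isomers: Cl cis; Cl trans.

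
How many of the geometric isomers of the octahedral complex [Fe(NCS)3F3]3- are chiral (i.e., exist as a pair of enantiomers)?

0

In an octahedral complex each vertex has one trans partner and four cis neighbours.
The distinct arrangements are (2 in all): NCS mer; NCS fac.
Each arrangement has an internal mirror plane or centre of symmetry, so none is chiral.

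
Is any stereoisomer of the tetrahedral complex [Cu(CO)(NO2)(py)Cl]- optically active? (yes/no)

yes

Only one geometric arrangement is possible; it has no improper symmetry element, so it exists as a pair of enantiomers (2 stereoisomers).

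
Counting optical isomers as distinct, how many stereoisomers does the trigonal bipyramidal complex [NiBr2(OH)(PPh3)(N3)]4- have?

10

A trigonal bipyramid has two axial and three equatorial sites, which are chemically inequivalent.
Placing the ligands in turn and identifying arrangements related by rotation or reflection leaves 7 distinct geometric isomers.
Of these, 3 lack any improper symmetry element and so occur as enantiomeric pairs, giving 7 + 3 = 10 stereoisomers in total.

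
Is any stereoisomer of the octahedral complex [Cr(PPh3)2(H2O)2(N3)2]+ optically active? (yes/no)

There are 5 geometric isomers: PPh3 trans, H2O trans, N3 trans; PPh3 cis, H2O trans, N3 cis; PPh3 trans, H2O cis, N3 cis; PPh3 cis, H2O cis, N3 cis (chiral); PPh3 cis, H2O cis, N3 trans.
One of these lacks any improper symmetry element and so occurs as an enantiomeric pair, giving 5 + 1 = 6 stereoisomers in total.

yes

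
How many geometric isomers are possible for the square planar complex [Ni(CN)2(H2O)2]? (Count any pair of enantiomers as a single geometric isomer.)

A square has two trans pairs of vertices; adjacent vertices are cis.
Systematic placement gives 2 geometric isomers: CN cis; CN trans.

2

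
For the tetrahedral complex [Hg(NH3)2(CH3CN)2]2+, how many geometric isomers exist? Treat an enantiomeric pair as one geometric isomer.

In a tetrahedral complex all four positions are equivalent and every pair of ligands is adjacent — there is no cis/trans distinction.
Only one geometric arrangement is possible.

1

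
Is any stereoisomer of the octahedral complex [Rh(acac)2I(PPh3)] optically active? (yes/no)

The six octahedral sites form three mutually perpendicular trans pairs.
Each acac is bidentate and must span two cis positions.
The distinct arrangements are (2 in all): I and PPh3 mutually trans; I and PPh3 mutually cis (chiral).
One of these lacks any improper symmetry element and so occurs as an enantiomeric pair, giving 2 + 1 = 3 stereoisomers in total.

yes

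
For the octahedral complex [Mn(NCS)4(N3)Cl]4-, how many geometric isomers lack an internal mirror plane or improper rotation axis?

The six octahedral sites form three mutually perpendicular trans pairs.
Systematic placement gives 2 geometric isomers: N3 and Cl mutually trans; N3 and Cl mutually cis.
Each arrangement has an internal mirror plane or centre of symmetry, so none is chiral.

0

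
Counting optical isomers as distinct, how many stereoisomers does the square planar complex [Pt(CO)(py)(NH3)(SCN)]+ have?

A square has two trans pairs of vertices; adjacent vertices are cis.
The distinct arrangements are (3 in all): (CO/SCN trans, NH3/py trans); (CO/py trans, NH3/SCN trans); (CO/NH3 trans, SCN/py trans).
Each arrangement has an internal mirror plane or centre of symmetry, so none is chiral.

3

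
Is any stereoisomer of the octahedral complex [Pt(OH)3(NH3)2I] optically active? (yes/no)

Working through the distinct placements yields 3 geometric isomers: OH mer, NH3 cis; OH mer, NH3 trans; OH fac, NH3 cis.
Each arrangement has an internal mirror plane or centre of symmetry, so none is chiral.

no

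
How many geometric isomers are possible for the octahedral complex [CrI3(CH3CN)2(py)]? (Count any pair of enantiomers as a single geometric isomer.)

3

The six octahedral sites form three mutually perpendicular trans pairs.
There are 3 geometric isomers: I mer, CH3CN trans; I fac, CH3CN cis; I mer, CH3CN cis.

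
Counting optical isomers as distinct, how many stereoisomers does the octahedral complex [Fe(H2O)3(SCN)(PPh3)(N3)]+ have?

5

The distinct arrangements are (4 in all): H2O mer (3 arrangements); H2O fac (chiral).
One of these lacks any improper symmetry element and so occurs as an enantiomeric pair, giving 4 + 1 = 5 stereoisomers in total.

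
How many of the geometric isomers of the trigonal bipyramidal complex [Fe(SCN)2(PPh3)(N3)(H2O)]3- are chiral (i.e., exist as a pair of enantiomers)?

A trigonal bipyramid has two axial and three equatorial sites, which are chemically inequivalent.
Exhaustive case analysis gives 7 geometric isomers.
Of these, 3 lack any improper symmetry element and so occur as enantiomeric pairs, giving 7 + 3 = 10 stereoisomers in total.

3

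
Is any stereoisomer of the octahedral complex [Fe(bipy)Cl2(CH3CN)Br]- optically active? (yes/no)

In an octahedral complex each vertex has one trans partner and four cis neighbours.
Each bipy is bidentate and must span two cis positions.
The distinct arrangements are (4 in all): Cl cis (3 arrangements, 2 chiral); Cl trans.
Of these, 2 lack any improper symmetry element and so occur as enantiomeric pairs, giving 4 + 2 = 6 stereoisomers in total.

yes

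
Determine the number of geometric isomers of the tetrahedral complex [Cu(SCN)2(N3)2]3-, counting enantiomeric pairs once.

1

In a tetrahedral complex all four positions are equivalent and every pair of ligands is adjacent — there is no cis/trans distinction.
Only one geometric arrangement is possible.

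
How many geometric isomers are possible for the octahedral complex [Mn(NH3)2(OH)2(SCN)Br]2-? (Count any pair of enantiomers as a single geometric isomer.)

An octahedron has six vertices in three trans pairs; every non-trans pair is cis.
Systematic placement gives 6 geometric isomers: NH3 cis, OH cis (3 arrangements, 2 chiral); NH3 cis, OH trans; NH3 trans, OH cis; NH3 trans, OH trans.

6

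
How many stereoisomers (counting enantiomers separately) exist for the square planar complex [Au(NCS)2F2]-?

2

In a square planar complex each vertex has one trans partner and two cis neighbours.
The distinct arrangements are (2 in all): NCS cis; NCS trans.
Each arrangement has an internal mirror plane or centre of symmetry, so none is chiral.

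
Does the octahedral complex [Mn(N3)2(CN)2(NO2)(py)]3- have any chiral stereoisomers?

yes

In an octahedral complex each vertex has one trans partner and four cis neighbours.
The distinct arrangements are (6 in all): N3 trans, CN trans; N3 cis, CN trans; N3 cis, CN cis (3 arrangements, 2 chiral); N3 trans, CN cis.
Of these, 2 lack any improper symmetry element and so occur as enantiomeric pairs, giving 6 + 2 = 8 stereoisomers in total.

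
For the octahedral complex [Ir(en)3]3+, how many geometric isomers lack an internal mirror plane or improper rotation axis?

The six octahedral sites form three mutually perpendicular trans pairs.
Each en is bidentate and must span two cis positions.
Only one geometric arrangement is possible; it has no improper symmetry element, so it exists as a pair of enantiomers (2 stereoisomers).

1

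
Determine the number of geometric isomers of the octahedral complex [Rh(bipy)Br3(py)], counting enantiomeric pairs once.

Each bipy is bidentate and must span two cis positions.
Systematic placement gives 2 geometric isomers: Br mer; Br fac.

2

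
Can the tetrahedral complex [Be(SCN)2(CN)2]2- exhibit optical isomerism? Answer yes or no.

no

In a tetrahedral complex all four positions are equivalent and every pair of ligands is adjacent — there is no cis/trans distinction.
Only one geometric arrangement is possible.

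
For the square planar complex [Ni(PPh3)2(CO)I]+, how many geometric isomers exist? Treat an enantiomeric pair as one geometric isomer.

2

Systematic placement gives 2 geometric isomers: PPh3 cis; PPh3 trans.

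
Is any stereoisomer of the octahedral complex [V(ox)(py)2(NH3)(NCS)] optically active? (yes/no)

In an octahedral complex each vertex has one trans partner and four cis neighbours.
Each ox is bidentate and must span two cis positions.
There are 4 geometric isomers: py cis (3 arrangements, 2 chiral); py trans.
Of these, 2 lack any improper symmetry element and so occur as enantiomeric pairs, giving 4 + 2 = 6 stereoisomers in total.

yes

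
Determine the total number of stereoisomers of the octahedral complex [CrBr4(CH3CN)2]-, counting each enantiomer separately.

2

Systematic placement gives 2 geometric isomers: CH3CN trans; CH3CN cis.
Each arrangement has an internal mirror plane or centre of symmetry, so none is chiral.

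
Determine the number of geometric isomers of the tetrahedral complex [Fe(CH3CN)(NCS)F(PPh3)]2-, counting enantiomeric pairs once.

In a tetrahedral complex all four positions are equivalent and every pair of ligands is adjacent — there is no cis/trans distinction.
Only one geometric arrangement is possible; it has no improper symmetry element, so it exists as a pair of enantiomers (2 stereoisomers).

1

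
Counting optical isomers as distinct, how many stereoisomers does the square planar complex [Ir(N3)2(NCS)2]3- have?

The distinct arrangements are (2 in all): N3 cis; N3 trans.
Each arrangement has an internal mirror plane or centre of symmetry, so none is chiral.

2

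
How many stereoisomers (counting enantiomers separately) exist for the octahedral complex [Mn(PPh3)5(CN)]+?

1

An octahedron has six vertices in three trans pairs; every non-trans pair is cis.
Only one geometric arrangement is possible.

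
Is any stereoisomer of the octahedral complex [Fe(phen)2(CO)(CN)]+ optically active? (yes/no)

In an octahedral complex each vertex has one trans partner and four cis neighbours.
Each phen is bidentate and must span two cis positions.
Working through the distinct placements yields 2 geometric isomers: CO and CN mutually trans; CO and CN mutually cis (chiral).
One of these lacks any improper symmetry element and so occurs as an enantiomeric pair, giving 2 + 1 = 3 stereoisomers in total.

yes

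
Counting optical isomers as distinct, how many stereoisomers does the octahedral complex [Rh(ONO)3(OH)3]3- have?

2

The six octahedral sites form three mutually perpendicular trans pairs.
Working through the distinct placements yields 2 geometric isomers: ONO mer; ONO fac.
Each arrangement has an internal mirror plane or centre of symmetry, so none is chiral.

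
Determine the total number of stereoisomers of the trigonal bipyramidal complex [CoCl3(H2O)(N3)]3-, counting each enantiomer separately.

4

In a trigonal bipyramid the two axial positions differ from the three equatorial ones.
There are 4 geometric isomers: H2O equatorial, N3 equatorial; H2O axial, N3 equatorial; H2O equatorial, N3 axial; H2O axial, N3 axial.
Each arrangement has an internal mirror plane or centre of symmetry, so none is chiral.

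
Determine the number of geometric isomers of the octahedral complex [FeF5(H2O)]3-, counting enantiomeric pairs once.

1

In an octahedral complex each vertex has one trans partner and four cis neighbours.
Only one geometric arrangement is possible.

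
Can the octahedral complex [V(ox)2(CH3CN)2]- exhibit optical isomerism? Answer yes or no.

The six octahedral sites form three mutually perpendicular trans pairs.
Each ox is bidentate and must span two cis positions.
Systematic placement gives 2 geometric isomers: CH3CN trans; CH3CN cis (chiral).
One of these lacks any improper symmetry element and so occurs as an enantiomeric pair, giving 2 + 1 = 3 stereoisomers in total.

yes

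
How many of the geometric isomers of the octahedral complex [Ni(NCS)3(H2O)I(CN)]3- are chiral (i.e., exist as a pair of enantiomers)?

1

Systematic placement gives 4 geometric isomers: NCS mer (3 arrangements); NCS fac (chiral).
One of these lacks any improper symmetry element and so occurs as an enantiomeric pair, giving 4 + 1 = 5 stereoisomers in total.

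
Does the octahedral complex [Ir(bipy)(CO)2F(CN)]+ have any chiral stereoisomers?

yes

In an octahedral complex each vertex has one trans partner and four cis neighbours.
Each bipy is bidentate and must span two cis positions.
Working through the distinct placements yields 4 geometric isomers: CO cis (3 arrangements, 2 chiral); CO trans.
Of these, 2 lack any improper symmetry element and so occur as enantiomeric pairs, giving 4 + 2 = 6 stereoisomers in total.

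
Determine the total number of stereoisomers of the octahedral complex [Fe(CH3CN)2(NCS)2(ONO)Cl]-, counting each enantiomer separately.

An octahedron has six vertices in three trans pairs; every non-trans pair is cis.
Systematic placement gives 6 geometric isomers: CH3CN trans, NCS cis; CH3CN trans, NCS trans; CH3CN cis, NCS cis (3 arrangements, 2 chiral); CH3CN cis, NCS trans.
Of these, 2 lack any improper symmetry element and so occur as enantiomeric pairs, giving 6 + 2 = 8 stereoisomers in total.

8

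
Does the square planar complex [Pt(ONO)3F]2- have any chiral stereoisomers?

no

Only one geometric arrangement is possible.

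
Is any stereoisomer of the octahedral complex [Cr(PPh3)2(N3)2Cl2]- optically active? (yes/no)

yes

An octahedron has six vertices in three trans pairs; every non-trans pair is cis.
Systematic placement gives 5 geometric isomers: PPh3 trans, N3 trans, Cl trans; PPh3 cis, N3 cis, Cl trans; PPh3 trans, N3 cis, Cl cis; PPh3 cis, N3 cis, Cl cis (chiral); PPh3 cis, N3 trans, Cl cis.
One of these lacks any improper symmetry element and so occurs as an enantiomeric pair, giving 5 + 1 = 6 stereoisomers in total.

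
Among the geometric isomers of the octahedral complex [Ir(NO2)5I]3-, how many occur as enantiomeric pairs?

0

An octahedron has six vertices in three trans pairs; every non-trans pair is cis.
Only one geometric arrangement is possible.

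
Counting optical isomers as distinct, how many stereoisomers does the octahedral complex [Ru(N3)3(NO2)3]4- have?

In an octahedral complex each vertex has one trans partner and four cis neighbours.
Working through the distinct placements yields 2 geometric isomers: N3 mer; N3 fac.
Each arrangement has an internal mirror plane or centre of symmetry, so none is chiral.

2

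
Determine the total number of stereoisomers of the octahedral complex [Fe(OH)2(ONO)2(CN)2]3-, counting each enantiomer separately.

6

Working through the distinct placements yields 5 geometric isomers: OH trans, ONO trans, CN trans; OH cis, ONO cis, CN trans; OH cis, ONO trans, CN cis; OH cis, ONO cis, CN cis (chiral); OH trans, ONO cis, CN cis.
One of these lacks any improper symmetry element and so occurs as an enantiomeric pair, giving 5 + 1 = 6 stereoisomers in total.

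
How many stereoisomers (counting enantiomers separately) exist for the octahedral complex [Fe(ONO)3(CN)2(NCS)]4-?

3

An octahedron has six vertices in three trans pairs; every non-trans pair is cis.
The distinct arrangements are (3 in all): ONO mer, CN trans; ONO mer, CN cis; ONO fac, CN cis.
Each arrangement has an internal mirror plane or centre of symmetry, so none is chiral.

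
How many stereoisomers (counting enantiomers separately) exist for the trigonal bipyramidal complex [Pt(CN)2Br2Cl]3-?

6

Exhaustive case analysis gives 5 geometric isomers.
One of these lacks any improper symmetry element and so occurs as an enantiomeric pair, giving 5 + 1 = 6 stereoisomers in total.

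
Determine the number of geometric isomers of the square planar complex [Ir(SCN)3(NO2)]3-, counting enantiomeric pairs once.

1

Only one geometric arrangement is possible.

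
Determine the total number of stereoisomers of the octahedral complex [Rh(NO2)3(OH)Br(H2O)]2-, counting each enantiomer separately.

5

An octahedron has six vertices in three trans pairs; every non-trans pair is cis.
The distinct arrangements are (4 in all): NO2 mer (3 arrangements); NO2 fac (chiral).
One of these lacks any improper symmetry element and so occurs as an enantiomeric pair, giving 4 + 1 = 5 stereoisomers in total.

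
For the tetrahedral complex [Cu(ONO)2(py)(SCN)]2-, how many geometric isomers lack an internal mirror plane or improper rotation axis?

0

In a tetrahedral complex all four positions are equivalent and every pair of ligands is adjacent — there is no cis/trans distinction.
Only one geometric arrangement is possible.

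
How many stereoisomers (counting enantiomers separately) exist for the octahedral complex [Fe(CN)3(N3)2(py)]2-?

The six octahedral sites form three mutually perpendicular trans pairs.
There are 3 geometric isomers: CN mer, N3 cis; CN mer, N3 trans; CN fac, N3 cis.
Each arrangement has an internal mirror plane or centre of symmetry, so none is chiral.

3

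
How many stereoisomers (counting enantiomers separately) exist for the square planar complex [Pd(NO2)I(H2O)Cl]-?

3

In a square planar complex each vertex has one trans partner and two cis neighbours.
There are 3 geometric isomers: (Cl/I trans, H2O/NO2 trans); (Cl/NO2 trans, H2O/I trans); (Cl/H2O trans, I/NO2 trans).
Each arrangement has an internal mirror plane or centre of symmetry, so none is chiral.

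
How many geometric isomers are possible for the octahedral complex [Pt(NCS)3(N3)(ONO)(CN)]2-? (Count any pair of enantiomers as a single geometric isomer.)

4

In an octahedral complex each vertex has one trans partner and four cis neighbours.
There are 4 geometric isomers: NCS mer (3 arrangements); NCS fac (chiral).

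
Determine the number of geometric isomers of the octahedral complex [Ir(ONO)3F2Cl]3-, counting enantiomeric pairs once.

There are 3 geometric isomers: ONO mer, F cis; ONO mer, F trans; ONO fac, F cis.

3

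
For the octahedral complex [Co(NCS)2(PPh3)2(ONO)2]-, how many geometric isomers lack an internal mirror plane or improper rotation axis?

1

The six octahedral sites form three mutually perpendicular trans pairs.
The distinct arrangements are (5 in all): NCS trans, PPh3 trans, ONO trans; NCS trans, PPh3 cis, ONO cis; NCS cis, PPh3 trans, ONO cis; NCS cis, PPh3 cis, ONO cis (chiral); NCS cis, PPh3 cis, ONO trans.
One of these lacks any improper symmetry element and so occurs as an enantiomeric pair, giving 5 + 1 = 6 stereoisomers in total.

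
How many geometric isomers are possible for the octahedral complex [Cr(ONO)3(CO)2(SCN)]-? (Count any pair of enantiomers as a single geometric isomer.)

In an octahedral complex each vertex has one trans partner and four cis neighbours.
There are 3 geometric isomers: ONO mer, CO trans; ONO fac, CO cis; ONO mer, CO cis.

3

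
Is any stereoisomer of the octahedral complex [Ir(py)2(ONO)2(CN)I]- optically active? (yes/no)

yes

In an octahedral complex each vertex has one trans partner and four cis neighbours.
Systematic placement gives 6 geometric isomers: py trans, ONO trans; py cis, ONO cis (3 arrangements, 2 chiral); py trans, ONO cis; py cis, ONO trans.
Of these, 2 lack any improper symmetry element and so occur as enantiomeric pairs, giving 6 + 2 = 8 stereoisomers in total.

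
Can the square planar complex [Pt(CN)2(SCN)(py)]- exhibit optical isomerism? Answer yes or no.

Systematic placement gives 2 geometric isomers: CN cis; CN trans.
Each arrangement has an internal mirror plane or centre of symmetry, so none is chiral.

no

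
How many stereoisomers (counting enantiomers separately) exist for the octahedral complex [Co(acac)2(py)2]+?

In an octahedral complex each vertex has one trans partner and four cis neighbours.
Each acac is bidentate and must span two cis positions.
The distinct arrangements are (2 in all): py trans; py cis (chiral).
One of these lacks any improper symmetry element and so occurs as an enantiomeric pair, giving 2 + 1 = 3 stereoisomers in total.

3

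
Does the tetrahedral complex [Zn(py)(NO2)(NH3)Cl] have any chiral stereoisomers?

yes

All four vertices of a tetrahedron are equivalent and mutually adjacent, so cis/trans isomerism cannot arise.
Only one geometric arrangement is possible; it has no improper symmetry element, so it exists as a pair of enantiomers (2 stereoisomers).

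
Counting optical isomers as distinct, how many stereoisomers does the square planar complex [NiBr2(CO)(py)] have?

There are 2 geometric isomers: Br cis; Br trans.
Each arrangement has an internal mirror plane or centre of symmetry, so none is chiral.

2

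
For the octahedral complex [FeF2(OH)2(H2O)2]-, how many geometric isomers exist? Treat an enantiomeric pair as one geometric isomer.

5

In an octahedral complex each vertex has one trans partner and four cis neighbours.
Working through the distinct placements yields 5 geometric isomers: F trans, OH trans, H2O trans; F trans, OH cis, H2O cis; F cis, OH trans, H2O cis; F cis, OH cis, H2O cis (chiral); F cis, OH cis, H2O trans.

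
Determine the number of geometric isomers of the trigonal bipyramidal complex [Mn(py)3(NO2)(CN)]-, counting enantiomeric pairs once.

There are 4 geometric isomers: NO2 axial, CN axial; NO2 equatorial, CN axial; NO2 axial, CN equatorial; NO2 equatorial, CN equatorial.

4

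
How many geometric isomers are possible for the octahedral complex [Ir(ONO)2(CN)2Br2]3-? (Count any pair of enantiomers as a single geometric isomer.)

5

In an octahedral complex each vertex has one trans partner and four cis neighbours.
The distinct arrangements are (5 in all): ONO trans, CN trans, Br trans; ONO cis, CN cis, Br trans; ONO trans, CN cis, Br cis; ONO cis, CN cis, Br cis (chiral); ONO cis, CN trans, Br cis.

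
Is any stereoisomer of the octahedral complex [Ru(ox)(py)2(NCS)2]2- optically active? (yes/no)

In an octahedral complex each vertex has one trans partner and four cis neighbours.
Each ox is bidentate and must span two cis positions.
Systematic placement gives 3 geometric isomers: py cis, NCS trans; py trans, NCS cis; py cis, NCS cis (chiral).
One of these lacks any improper symmetry element and so occurs as an enantiomeric pair, giving 3 + 1 = 4 stereoisomers in total.

yes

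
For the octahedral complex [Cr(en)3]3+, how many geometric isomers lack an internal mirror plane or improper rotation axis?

The six octahedral sites form three mutually perpendicular trans pairs.
Each en is bidentate and must span two cis positions.
Only one geometric arrangement is possible; it has no improper symmetry element, so it exists as a pair of enantiomers (2 stereoisomers).

1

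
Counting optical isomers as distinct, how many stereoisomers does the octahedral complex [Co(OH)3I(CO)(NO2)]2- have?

5

An octahedron has six vertices in three trans pairs; every non-trans pair is cis.
Systematic placement gives 4 geometric isomers: OH mer (3 arrangements); OH fac (chiral).
One of these lacks any improper symmetry element and so occurs as an enantiomeric pair, giving 4 + 1 = 5 stereoisomers in total.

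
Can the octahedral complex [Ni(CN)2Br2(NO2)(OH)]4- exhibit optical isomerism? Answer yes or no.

yes

In an octahedral complex each vertex has one trans partner and four cis neighbours.
Systematic placement gives 6 geometric isomers: CN trans, Br trans; CN cis, Br trans; CN cis, Br cis (3 arrangements, 2 chiral); CN trans, Br cis.
Of these, 2 lack any improper symmetry element and so occur as enantiomeric pairs, giving 6 + 2 = 8 stereoisomers in total.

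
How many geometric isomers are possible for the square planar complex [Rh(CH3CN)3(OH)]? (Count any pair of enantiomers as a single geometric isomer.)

1

Only one geometric arrangement is possible.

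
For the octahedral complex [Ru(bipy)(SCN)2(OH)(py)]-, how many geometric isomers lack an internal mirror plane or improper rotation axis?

2

Each bipy is bidentate and must span two cis positions.
The distinct arrangements are (4 in all): SCN cis (3 arrangements, 2 chiral); SCN trans.
Of these, 2 lack any improper symmetry element and so occur as enantiomeric pairs, giving 4 + 2 = 6 stereoisomers in total.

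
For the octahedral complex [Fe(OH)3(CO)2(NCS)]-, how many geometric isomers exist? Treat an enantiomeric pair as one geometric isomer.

3

Working through the distinct placements yields 3 geometric isomers: OH mer, CO trans; OH mer, CO cis; OH fac, CO cis.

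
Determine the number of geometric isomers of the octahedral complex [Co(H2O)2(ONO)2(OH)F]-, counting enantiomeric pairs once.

6

The six octahedral sites form three mutually perpendicular trans pairs.
There are 6 geometric isomers: H2O cis, ONO trans; H2O cis, ONO cis (3 arrangements, 2 chiral); H2O trans, ONO trans; H2O trans, ONO cis.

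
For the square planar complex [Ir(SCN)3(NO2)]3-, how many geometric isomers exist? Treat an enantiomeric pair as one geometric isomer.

1

A square has two trans pairs of vertices; adjacent vertices are cis.
Only one geometric arrangement is possible.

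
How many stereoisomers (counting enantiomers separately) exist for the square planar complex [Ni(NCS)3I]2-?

A square has two trans pairs of vertices; adjacent vertices are cis.
Only one geometric arrangement is possible.

1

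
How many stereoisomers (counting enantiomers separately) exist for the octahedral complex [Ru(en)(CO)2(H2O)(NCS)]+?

The six octahedral sites form three mutually perpendicular trans pairs.
Each en is bidentate and must span two cis positions.
Working through the distinct placements yields 4 geometric isomers: CO trans; CO cis (3 arrangements, 2 chiral).
Of these, 2 lack any improper symmetry element and so occur as enantiomeric pairs, giving 4 + 2 = 6 stereoisomers in total.

6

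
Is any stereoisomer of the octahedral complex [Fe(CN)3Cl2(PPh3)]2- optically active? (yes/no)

In an octahedral complex each vertex has one trans partner and four cis neighbours.
Working through the distinct placements yields 3 geometric isomers: CN mer, Cl cis; CN mer, Cl trans; CN fac, Cl cis.
Each arrangement has an internal mirror plane or centre of symmetry, so none is chiral.

no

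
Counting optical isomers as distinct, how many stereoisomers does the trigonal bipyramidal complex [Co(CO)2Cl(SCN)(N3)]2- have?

In a trigonal bipyramid the two axial positions differ from the three equatorial ones.
Placing the ligands in turn and identifying arrangements related by rotation or reflection leaves 7 distinct geometric isomers.
Of these, 3 lack any improper symmetry element and so occur as enantiomeric pairs, giving 7 + 3 = 10 stereoisomers in total.

10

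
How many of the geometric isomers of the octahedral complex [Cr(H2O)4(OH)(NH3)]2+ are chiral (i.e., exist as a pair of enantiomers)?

The six octahedral sites form three mutually perpendicular trans pairs.
Systematic placement gives 2 geometric isomers: OH and NH3 mutually trans; OH and NH3 mutually cis.
Each arrangement has an internal mirror plane or centre of symmetry, so none is chiral.

0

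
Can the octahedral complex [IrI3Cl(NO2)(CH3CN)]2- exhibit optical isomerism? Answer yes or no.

The six octahedral sites form three mutually perpendicular trans pairs.
The distinct arrangements are (4 in all): I mer (3 arrangements); I fac (chiral).
One of these lacks any improper symmetry element and so occurs as an enantiomeric pair, giving 4 + 1 = 5 stereoisomers in total.

yes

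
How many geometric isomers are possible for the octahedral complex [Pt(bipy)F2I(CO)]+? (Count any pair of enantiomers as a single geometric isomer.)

4

Each bipy is bidentate and must span two cis positions.
Working through the distinct placements yields 4 geometric isomers: F cis (3 arrangements, 2 chiral); F trans.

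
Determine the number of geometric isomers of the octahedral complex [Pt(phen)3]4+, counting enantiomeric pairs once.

1

The six octahedral sites form three mutually perpendicular trans pairs.
Each phen is bidentate and must span two cis positions.
Only one geometric arrangement is possible; it has no improper symmetry element, so it exists as a pair of enantiomers (2 stereoisomers).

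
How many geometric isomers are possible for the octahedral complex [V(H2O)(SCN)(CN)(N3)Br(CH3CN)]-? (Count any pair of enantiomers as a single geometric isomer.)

An octahedron has six vertices in three trans pairs; every non-trans pair is cis.
Placing the ligands in turn and identifying arrangements related by rotation or reflection leaves 15 distinct geometric isomers.

15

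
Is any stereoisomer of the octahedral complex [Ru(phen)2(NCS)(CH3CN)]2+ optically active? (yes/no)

yes

The six octahedral sites form three mutually perpendicular trans pairs.
Each phen is bidentate and must span two cis positions.
Working through the distinct placements yields 2 geometric isomers: NCS and CH3CN mutually trans; NCS and CH3CN mutually cis (chiral).
One of these lacks any improper symmetry element and so occurs as an enantiomeric pair, giving 2 + 1 = 3 stereoisomers in total.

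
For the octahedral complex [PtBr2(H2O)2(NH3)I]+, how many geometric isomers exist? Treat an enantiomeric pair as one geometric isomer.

An octahedron has six vertices in three trans pairs; every non-trans pair is cis.
Working through the distinct placements yields 6 geometric isomers: Br trans, H2O trans; Br trans, H2O cis; Br cis, H2O cis (3 arrangements, 2 chiral); Br cis, H2O trans.

6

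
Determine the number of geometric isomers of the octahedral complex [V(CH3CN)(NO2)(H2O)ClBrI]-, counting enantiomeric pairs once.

In an octahedral complex each vertex has one trans partner and four cis neighbours.
Exhaustive case analysis gives 15 geometric isomers.

15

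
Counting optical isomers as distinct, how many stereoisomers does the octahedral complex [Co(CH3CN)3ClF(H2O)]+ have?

5

In an octahedral complex each vertex has one trans partner and four cis neighbours.
The distinct arrangements are (4 in all): CH3CN mer (3 arrangements); CH3CN fac (chiral).
One of these lacks any improper symmetry element and so occurs as an enantiomeric pair, giving 4 + 1 = 5 stereoisomers in total.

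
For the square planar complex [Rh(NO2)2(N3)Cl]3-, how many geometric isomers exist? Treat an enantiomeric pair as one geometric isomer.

2

A square has two trans pairs of vertices; adjacent vertices are cis.
Working through the distinct placements yields 2 geometric isomers: NO2 cis; NO2 trans.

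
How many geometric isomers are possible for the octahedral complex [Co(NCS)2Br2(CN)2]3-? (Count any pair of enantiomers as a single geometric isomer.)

In an octahedral complex each vertex has one trans partner and four cis neighbours.
Systematic placement gives 5 geometric isomers: NCS trans, Br trans, CN trans; NCS cis, Br trans, CN cis; NCS trans, Br cis, CN cis; NCS cis, Br cis, CN cis (chiral); NCS cis, Br cis, CN trans.

5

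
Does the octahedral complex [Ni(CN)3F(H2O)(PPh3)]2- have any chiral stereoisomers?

yes

An octahedron has six vertices in three trans pairs; every non-trans pair is cis.
There are 4 geometric isomers: CN mer (3 arrangements); CN fac (chiral).
One of these lacks any improper symmetry element and so occurs as an enantiomeric pair, giving 4 + 1 = 5 stereoisomers in total.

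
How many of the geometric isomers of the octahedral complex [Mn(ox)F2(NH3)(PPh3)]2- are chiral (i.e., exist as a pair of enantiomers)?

2

The six octahedral sites form three mutually perpendicular trans pairs.
Each ox is bidentate and must span two cis positions.
Working through the distinct placements yields 4 geometric isomers: F trans; F cis (3 arrangements, 2 chiral).
Of these, 2 lack any improper symmetry element and so occur as enantiomeric pairs, giving 4 + 2 = 6 stereoisomers in total.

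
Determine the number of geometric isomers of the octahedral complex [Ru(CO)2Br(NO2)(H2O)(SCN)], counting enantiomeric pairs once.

9

Placing the ligands in turn and identifying arrangements related by rotation or reflection leaves 9 distinct geometric isomers.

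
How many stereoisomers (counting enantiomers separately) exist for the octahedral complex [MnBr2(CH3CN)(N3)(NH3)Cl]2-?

15

The six octahedral sites form three mutually perpendicular trans pairs.
Exhaustive case analysis gives 9 geometric isomers.
Of these, 6 lack any improper symmetry element and so occur as enantiomeric pairs, giving 9 + 6 = 15 stereoisomers in total.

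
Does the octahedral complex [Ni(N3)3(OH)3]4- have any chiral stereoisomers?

An octahedron has six vertices in three trans pairs; every non-trans pair is cis.
There are 2 geometric isomers: N3 mer; N3 fac.
Each arrangement has an internal mirror plane or centre of symmetry, so none is chiral.

no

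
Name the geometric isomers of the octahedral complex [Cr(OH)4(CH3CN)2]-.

cis and trans

The six octahedral sites form three mutually perpendicular trans pairs.
The distinct arrangements are (2 in all): CH3CN trans; CH3CN cis.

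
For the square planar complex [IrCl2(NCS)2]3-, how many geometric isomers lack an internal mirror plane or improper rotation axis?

0

In a square planar complex each vertex has one trans partner and two cis neighbours.
The distinct arrangements are (2 in all): Cl cis; Cl trans.
Each arrangement has an internal mirror plane or centre of symmetry, so none is chiral.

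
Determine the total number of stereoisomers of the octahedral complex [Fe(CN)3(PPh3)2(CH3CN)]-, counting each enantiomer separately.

3

Working through the distinct placements yields 3 geometric isomers: CN mer, PPh3 trans; CN fac, PPh3 cis; CN mer, PPh3 cis.
Each arrangement has an internal mirror plane or centre of symmetry, so none is chiral.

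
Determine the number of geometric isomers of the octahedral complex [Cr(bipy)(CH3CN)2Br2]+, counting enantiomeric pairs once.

In an octahedral complex each vertex has one trans partner and four cis neighbours.
Each bipy is bidentate and must span two cis positions.
There are 3 geometric isomers: CH3CN cis, Br trans; CH3CN cis, Br cis (chiral); CH3CN trans, Br cis.

3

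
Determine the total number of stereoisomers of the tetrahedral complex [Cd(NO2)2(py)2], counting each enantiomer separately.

1

Only one geometric arrangement is possible.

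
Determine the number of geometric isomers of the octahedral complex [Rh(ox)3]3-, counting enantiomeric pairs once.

In an octahedral complex each vertex has one trans partner and four cis neighbours.
Each ox is bidentate and must span two cis positions.
Only one geometric arrangement is possible; it has no improper symmetry element, so it exists as a pair of enantiomers (2 stereoisomers).

1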